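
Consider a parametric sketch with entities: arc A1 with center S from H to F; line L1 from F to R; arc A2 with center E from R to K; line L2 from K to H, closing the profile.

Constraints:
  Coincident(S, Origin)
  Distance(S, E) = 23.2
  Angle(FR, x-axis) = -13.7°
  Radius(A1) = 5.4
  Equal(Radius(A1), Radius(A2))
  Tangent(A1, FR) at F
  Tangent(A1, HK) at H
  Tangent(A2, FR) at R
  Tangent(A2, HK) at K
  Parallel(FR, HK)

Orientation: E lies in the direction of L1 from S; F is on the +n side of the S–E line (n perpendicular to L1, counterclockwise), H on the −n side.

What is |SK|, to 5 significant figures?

23.820

Tangency of A1 to both parallel lines with radius 5.4 puts F and H at S ± 5.4·n: F = (1.2789, 5.2464), H = (-1.2789, -5.2464). Equal radii place R and K the same way about E: R = E + 5.4·n = (23.819, -0.24828), K = E − 5.4·n = (21.261, -10.741). Then |SK| = |K − S| = 23.820.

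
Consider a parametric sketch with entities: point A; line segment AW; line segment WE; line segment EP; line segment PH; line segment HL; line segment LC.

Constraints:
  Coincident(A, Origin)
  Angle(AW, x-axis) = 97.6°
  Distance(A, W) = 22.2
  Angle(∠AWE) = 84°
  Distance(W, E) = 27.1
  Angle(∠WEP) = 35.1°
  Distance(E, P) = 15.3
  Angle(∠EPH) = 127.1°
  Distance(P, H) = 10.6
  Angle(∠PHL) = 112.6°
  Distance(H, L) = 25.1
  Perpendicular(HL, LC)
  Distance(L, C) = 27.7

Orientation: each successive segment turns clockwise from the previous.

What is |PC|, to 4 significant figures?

34.23

A is at the origin; AW runs at 97.6° with length 22.2, so W = (-2.936, 22.00). ∠AWE = 84.0° gives WE at 1.600° from the x-axis; with |WE| = 27.1, E = (24.15, 22.76). ∠WEP = 35.1° gives EP at -143.3° from the x-axis; with |EP| = 15.3, P = (11.89, 13.62). ∠EPH = 127.1° gives PH at 163.8° from the x-axis; with |PH| = 10.6, H = (1.707, 16.58). ∠PHL = 112.6° gives HL at 96.40° from the x-axis; with |HL| = 25.1, L = (-1.091, 41.52). HL ⟂ LC, so LC runs at 6.400°; with |LC| = 27.7, C = (26.44, 44.61). Then |PC| = |C − P| = 34.23.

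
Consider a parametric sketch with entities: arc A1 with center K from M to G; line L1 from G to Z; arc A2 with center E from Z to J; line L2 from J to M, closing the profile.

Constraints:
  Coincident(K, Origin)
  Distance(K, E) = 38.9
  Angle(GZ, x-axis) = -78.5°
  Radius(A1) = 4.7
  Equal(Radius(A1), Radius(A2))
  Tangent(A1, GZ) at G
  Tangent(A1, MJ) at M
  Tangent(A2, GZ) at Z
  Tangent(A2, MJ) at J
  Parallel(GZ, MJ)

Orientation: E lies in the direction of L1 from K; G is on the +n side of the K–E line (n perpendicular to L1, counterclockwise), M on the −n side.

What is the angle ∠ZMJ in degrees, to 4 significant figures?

13.58°

The slot axis is L1's direction at -78.5°, so u = (cos -78.5°, sin -78.5°) = (0.1994, -0.9799) and n = (−sin -78.5°, cos -78.5°) = (0.9799, 0.1994). K is at the origin and E lies 38.9 along u from K, so E = 38.9·u = (7.755, -38.12). Tangency of A1 to both parallel lines with radius 4.7 puts G and M at K ± 4.7·n: G = (4.606, 0.9370), M = (-4.606, -0.9370). Equal radii place Z and J the same way about E: Z = E + 4.7·n = (12.36, -37.18), J = E − 4.7·n = (3.150, -39.06). Then cos ∠ZMJ = MZ·MJ / (|MZ||MJ|), giving 13.58°.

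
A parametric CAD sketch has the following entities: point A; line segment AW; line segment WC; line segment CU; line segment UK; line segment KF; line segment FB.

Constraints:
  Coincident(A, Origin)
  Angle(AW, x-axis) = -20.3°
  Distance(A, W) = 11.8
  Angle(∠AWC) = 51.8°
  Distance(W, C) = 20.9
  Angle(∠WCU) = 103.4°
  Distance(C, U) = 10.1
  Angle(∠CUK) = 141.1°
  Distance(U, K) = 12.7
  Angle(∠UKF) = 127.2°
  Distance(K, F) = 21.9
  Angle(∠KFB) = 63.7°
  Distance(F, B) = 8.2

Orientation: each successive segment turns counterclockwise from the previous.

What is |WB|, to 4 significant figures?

17.87

A is at the origin; AW runs at -20.3° with length 11.8, so W = (11.07, -4.094). ∠AWC = 51.8° gives WC at 107.9° from the x-axis; with |WC| = 20.9, C = (4.643, 15.79). ∠WCU = 103.4° gives CU at -175.5° from the x-axis; with |CU| = 10.1, U = (-5.426, 15.00). ∠CUK = 141.1° gives UK at -136.6° from the x-axis; with |UK| = 12.7, K = (-14.65, 6.276). ∠UKF = 127.2° gives KF at -83.80° from the x-axis; with |KF| = 21.9, F = (-12.29, -15.50). ∠KFB = 63.7° gives FB at 32.50° from the x-axis; with |FB| = 8.2, B = (-5.372, -11.09). Then |WB| = |B − W| = 17.87.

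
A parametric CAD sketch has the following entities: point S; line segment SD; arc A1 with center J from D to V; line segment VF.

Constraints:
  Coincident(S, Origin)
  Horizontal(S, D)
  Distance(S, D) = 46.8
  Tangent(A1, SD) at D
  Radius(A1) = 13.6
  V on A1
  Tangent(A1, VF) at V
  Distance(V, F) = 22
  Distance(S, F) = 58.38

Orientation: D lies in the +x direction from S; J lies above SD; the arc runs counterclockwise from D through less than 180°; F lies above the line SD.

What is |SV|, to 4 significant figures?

61.45

S is at the origin; SD is horizontal with |SD| = 46.8 and D on the +x side, so D = (46.80, 0.000). Since A1 is tangent to SD there, JD ⟂ SD, so J = D + (0, 13.6) = (46.80, 13.60). Since JV ⟂ VF (tangency), |JF| = √(13.6² + 22.0²) = 25.86 regardless of where V sits on A1. So F lies on both circle(S, 58.38) and circle(J, 25.86); the above-SD intersection is F = (43.24, 39.22). V is the foot of the tangent from F: V = (57.28, 22.27).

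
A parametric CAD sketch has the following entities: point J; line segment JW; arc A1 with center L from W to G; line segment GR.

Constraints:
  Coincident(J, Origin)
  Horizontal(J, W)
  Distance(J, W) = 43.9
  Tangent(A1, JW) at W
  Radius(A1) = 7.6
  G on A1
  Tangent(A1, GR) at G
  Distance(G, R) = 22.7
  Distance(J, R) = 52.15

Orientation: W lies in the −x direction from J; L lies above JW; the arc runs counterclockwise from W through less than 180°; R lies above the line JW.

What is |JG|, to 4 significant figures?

37.67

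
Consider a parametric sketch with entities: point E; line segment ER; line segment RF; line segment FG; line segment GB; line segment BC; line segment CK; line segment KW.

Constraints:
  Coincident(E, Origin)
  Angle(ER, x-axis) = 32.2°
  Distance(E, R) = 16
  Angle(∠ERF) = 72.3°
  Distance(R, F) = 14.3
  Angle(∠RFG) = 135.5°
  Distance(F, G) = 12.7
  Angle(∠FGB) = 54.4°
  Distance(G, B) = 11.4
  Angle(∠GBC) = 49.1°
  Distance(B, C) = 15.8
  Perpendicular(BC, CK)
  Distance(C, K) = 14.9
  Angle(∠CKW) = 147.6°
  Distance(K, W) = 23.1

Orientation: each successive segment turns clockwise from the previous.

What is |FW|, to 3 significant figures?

38.8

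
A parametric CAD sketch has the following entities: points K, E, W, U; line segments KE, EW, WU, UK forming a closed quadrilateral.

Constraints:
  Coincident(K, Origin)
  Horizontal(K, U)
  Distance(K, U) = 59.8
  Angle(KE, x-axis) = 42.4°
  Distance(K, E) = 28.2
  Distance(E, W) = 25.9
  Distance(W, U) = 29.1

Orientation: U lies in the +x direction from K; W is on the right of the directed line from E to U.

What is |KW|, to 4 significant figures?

31.45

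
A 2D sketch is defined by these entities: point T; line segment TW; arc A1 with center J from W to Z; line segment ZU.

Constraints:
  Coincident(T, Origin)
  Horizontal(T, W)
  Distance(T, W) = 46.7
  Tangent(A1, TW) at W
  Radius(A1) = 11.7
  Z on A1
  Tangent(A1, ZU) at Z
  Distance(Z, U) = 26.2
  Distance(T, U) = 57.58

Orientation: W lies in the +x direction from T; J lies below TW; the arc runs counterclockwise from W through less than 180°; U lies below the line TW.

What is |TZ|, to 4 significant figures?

38.17

T is at the origin; TW is horizontal with |TW| = 46.7 and W on the +x side, so W = (46.70, 0.000). Tangency of A1 to TW means the radius JW is perpendicular to TW, so J = W + (0, -11.7) = (46.70, -11.70). Since JZ ⟂ ZU (tangency), |JU| = √(11.7² + 26.2²) = 28.69 regardless of where Z sits on A1. So U lies on both circle(T, 57.58) and circle(J, 28.69); the below-TW intersection is U = (41.50, -39.92). Z is the foot of the tangent from U: Z = (35.33, -14.45).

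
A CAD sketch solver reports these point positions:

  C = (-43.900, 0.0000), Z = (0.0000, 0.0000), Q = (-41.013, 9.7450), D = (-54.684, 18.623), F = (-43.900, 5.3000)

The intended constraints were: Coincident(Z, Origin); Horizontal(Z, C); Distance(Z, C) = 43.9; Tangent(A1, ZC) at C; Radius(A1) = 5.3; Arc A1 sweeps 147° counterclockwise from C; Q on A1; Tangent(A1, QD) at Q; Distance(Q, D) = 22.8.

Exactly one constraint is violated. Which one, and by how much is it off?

Distance(Q, D) = 22.8 — off by 6.50.

Z = (0.00, 0.00) ✓; Z.y = 0.00, C.y = 0.00 ✓; |ZC| = 43.90 ✓; ∠(FC, CZ) = 90.00° ✓; |FC| = 5.300 ✓; bearing(F→Q) − bearing(F→C) = 147.0° ✓; |FQ| = 5.300 ✓; ∠(FQ, QD) = 90.00° ✓; |QD| = 16.30 ✗.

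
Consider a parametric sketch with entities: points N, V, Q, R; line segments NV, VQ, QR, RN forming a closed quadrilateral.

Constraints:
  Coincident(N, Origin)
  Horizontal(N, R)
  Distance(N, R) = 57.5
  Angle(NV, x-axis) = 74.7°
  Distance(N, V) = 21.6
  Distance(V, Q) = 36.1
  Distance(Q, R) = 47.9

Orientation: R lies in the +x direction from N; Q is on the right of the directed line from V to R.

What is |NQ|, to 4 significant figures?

18.95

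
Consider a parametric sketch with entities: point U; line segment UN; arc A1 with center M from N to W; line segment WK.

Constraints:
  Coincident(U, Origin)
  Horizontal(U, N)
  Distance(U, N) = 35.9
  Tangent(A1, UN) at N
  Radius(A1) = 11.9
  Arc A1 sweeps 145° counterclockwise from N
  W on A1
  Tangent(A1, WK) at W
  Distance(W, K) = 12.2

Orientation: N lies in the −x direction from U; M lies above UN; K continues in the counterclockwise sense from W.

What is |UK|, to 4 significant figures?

48.44

U is at the origin; UN is horizontal with |UN| = 35.9 and N on the −x side, so N = (-35.90, 0.000). A1 meets UN tangentially, so MN is at right angles to UN, so M = N + (0, 11.9) = (-35.90, 11.90). On A1, N sits at bearing -90° from M; a 145° counterclockwise sweep puts W at bearing 55°, so W = M + 11.9·(cos 55°, sin 55°) = (-29.07, 21.65). Since A1 is tangent to WK there, MW ⟂ WK, so WK runs along (−sin 55°, cos 55°); with |WK| = 12.2, K = (-39.07, 28.65). Then |UK| = |K − U| = 48.44.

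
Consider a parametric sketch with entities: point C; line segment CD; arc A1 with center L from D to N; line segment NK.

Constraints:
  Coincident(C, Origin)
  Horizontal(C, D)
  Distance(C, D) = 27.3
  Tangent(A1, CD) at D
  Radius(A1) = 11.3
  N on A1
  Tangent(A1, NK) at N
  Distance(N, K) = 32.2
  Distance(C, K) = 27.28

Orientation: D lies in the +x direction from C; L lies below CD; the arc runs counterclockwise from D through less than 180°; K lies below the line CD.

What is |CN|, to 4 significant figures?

19.38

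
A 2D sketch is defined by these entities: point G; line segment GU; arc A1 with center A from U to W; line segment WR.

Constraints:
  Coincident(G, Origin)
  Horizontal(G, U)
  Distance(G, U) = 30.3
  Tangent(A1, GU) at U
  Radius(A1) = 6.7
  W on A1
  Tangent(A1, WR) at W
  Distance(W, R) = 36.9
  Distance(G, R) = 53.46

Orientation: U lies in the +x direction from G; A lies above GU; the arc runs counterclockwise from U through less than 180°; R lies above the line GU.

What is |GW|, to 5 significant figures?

37.729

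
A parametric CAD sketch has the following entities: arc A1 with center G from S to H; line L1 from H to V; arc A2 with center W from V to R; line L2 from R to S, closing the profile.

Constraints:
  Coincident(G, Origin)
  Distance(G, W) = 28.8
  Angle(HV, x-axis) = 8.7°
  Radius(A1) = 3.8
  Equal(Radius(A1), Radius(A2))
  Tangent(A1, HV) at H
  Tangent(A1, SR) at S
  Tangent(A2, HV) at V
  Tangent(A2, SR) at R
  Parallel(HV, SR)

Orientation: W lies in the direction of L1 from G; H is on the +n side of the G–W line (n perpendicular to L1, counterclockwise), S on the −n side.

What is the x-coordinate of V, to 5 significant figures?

27.894

Tangency of A1 to both parallel lines with radius 3.8 puts H and S at G ± 3.8·n: H = (-0.57479, 3.7563), S = (0.57479, -3.7563). Equal radii place V and R the same way about W: V = W + 3.8·n = (27.894, 8.1126), R = W − 3.8·n = (29.043, 0.60003). So V.x = 27.894.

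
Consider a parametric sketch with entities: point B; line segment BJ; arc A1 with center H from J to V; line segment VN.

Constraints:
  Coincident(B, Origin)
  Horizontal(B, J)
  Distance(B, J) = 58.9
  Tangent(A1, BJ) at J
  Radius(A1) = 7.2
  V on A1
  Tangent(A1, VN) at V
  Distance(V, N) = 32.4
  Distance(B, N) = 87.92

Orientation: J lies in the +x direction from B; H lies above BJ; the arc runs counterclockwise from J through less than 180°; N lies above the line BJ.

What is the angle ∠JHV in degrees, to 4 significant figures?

57.42°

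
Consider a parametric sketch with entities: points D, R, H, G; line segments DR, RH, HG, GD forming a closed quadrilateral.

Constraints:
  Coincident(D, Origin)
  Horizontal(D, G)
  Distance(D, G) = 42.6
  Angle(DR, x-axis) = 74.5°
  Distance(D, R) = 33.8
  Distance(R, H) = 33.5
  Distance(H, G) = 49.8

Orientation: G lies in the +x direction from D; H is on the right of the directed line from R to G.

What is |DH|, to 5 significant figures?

7.7884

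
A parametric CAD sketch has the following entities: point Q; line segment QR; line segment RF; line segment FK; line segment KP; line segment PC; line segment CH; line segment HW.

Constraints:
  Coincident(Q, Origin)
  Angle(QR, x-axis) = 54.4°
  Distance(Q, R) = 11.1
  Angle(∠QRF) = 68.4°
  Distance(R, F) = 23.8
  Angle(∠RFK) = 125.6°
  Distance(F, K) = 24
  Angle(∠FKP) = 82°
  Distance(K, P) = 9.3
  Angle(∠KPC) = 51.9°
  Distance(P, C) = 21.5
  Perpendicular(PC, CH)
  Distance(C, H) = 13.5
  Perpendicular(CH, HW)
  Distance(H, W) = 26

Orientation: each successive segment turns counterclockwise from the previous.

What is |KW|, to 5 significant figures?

11.960

PC is perpendicular to CH, so CH runs at 176.50°; with |CH| = 13.5, H = (-40.116, 15.338). CH is perpendicular to HW, so HW runs at -93.500°; with |HW| = 26.0, W = (-41.703, -10.614). Then |KW| = |W − K| = 11.960.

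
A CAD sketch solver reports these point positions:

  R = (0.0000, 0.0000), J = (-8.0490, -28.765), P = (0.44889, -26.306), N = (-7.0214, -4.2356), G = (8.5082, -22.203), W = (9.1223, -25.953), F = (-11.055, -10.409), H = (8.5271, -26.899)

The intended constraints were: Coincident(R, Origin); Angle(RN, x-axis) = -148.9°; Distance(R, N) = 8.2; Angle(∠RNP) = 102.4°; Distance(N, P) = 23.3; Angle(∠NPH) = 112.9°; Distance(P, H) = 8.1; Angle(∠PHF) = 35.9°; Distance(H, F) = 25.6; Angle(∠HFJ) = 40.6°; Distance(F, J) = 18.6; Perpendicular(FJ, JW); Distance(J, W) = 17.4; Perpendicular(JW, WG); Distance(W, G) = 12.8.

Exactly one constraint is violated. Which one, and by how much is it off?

Distance(W, G) = 12.8 — off by 9.00.

R = (0.00, 0.00) ✓; RN at -148.9° ✓; |RN| = 8.200 ✓; ∠RNP = 102.4° ✓; |NP| = 23.30 ✓; ∠NPH = 112.9° ✓; |PH| = 8.100 ✓; ∠PHF = 35.90° ✓; |HF| = 25.60 ✓; ∠HFJ = 40.60° ✓; |FJ| = 18.60 ✓; ∠(FJ, JW) = 90.00° ✓; |JW| = 17.40 ✓; ∠(JW, WG) = 90.00° ✓; |WG| = 3.800 ✗.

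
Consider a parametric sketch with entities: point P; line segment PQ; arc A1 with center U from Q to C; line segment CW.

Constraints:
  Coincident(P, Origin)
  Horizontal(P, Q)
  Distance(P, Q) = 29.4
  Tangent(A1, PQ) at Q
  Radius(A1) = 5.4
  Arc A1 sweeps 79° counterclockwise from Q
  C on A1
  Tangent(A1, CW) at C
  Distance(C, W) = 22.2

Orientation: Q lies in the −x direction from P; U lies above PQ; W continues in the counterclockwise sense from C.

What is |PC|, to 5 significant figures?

24.492

The tangent condition forces UQ to be normal to PQ, so U = Q + (0, 5.4) = (-29.400, 5.4000). On A1, Q sits at bearing -90° from U; a 79° counterclockwise sweep puts C at bearing -11°, so C = U + 5.4·(cos -11°, sin -11°) = (-24.099, 4.3696). Then |PC| = |C − P| = 24.492.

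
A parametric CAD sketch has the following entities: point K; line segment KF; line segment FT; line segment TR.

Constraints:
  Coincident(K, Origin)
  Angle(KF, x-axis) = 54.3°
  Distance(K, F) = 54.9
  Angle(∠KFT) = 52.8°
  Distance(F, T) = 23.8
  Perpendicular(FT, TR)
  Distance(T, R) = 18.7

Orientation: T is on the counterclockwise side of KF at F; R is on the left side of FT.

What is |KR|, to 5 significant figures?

26.734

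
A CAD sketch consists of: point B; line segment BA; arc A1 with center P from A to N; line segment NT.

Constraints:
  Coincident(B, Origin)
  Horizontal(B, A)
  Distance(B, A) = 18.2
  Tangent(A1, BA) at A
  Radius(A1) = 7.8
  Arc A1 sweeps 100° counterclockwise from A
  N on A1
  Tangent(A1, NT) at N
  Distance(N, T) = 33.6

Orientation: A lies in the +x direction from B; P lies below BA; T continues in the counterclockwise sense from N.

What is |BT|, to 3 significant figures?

45.3

B is at the origin; BA is horizontal with |BA| = 18.2 and A on the +x side, so A = (18.2, 0.00). Since A1 is tangent to BA there, PA ⟂ BA, so P = A + (0, -7.8) = (18.2, -7.80). On A1, A sits at bearing 90° from P; a 100° counterclockwise sweep puts N at bearing 190°, so N = P + 7.8·(cos 190°, sin 190°) = (10.5, -9.15). A1 meets NT tangentially, so PN is at right angles to NT, so NT runs along (−sin 190°, cos 190°); with |NT| = 33.6, T = (16.4, -42.2). Then |BT| = |T − B| = 45.3.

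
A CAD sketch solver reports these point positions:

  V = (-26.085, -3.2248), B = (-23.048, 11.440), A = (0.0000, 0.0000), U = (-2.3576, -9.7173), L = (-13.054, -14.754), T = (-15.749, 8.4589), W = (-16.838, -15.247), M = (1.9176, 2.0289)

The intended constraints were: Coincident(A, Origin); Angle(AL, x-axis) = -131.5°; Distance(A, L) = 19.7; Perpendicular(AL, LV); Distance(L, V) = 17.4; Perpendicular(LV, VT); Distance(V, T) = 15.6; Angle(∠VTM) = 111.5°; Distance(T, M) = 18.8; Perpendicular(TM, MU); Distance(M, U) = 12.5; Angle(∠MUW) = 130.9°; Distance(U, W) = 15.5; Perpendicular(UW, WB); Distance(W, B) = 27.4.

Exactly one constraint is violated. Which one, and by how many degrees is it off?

Perpendicular(UW, WB) — off by 7.80°.

A = (0.00, 0.00) ✓; AL at -131.5° ✓; |AL| = 19.70 ✓; ∠(AL, LV) = 90.00° ✓; |LV| = 17.40 ✓; ∠(LV, VT) = 90.00° ✓; |VT| = 15.60 ✓; ∠VTM = 111.5° ✓; |TM| = 18.80 ✓; ∠(TM, MU) = 90.00° ✓; |MU| = 12.50 ✓; ∠MUW = 130.9° ✓; |UW| = 15.50 ✓; ∠(UW, WB) = 97.80° ✗; |WB| = 27.40 ✓.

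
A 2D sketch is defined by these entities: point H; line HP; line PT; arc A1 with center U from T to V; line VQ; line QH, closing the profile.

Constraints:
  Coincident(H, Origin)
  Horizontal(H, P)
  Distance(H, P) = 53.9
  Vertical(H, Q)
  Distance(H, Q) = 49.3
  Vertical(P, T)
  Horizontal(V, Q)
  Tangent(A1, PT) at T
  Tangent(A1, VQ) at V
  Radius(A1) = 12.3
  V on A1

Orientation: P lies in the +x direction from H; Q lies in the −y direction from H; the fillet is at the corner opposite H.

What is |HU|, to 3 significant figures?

55.7

H and Q share the same x with |HQ| = 49.3 and Q on the −y side, so Q = (0.00, -49.3). The virtual corner opposite H is at (53.9, -49.3). The tangent condition forces UT to be normal to PT and tangency of A1 to VQ means the radius UV is perpendicular to VQ, with radius 12.3, so the center U sits 12.3 in from both sides at U = (41.6, -37.0). Then |HU| = |U − H| = 55.7.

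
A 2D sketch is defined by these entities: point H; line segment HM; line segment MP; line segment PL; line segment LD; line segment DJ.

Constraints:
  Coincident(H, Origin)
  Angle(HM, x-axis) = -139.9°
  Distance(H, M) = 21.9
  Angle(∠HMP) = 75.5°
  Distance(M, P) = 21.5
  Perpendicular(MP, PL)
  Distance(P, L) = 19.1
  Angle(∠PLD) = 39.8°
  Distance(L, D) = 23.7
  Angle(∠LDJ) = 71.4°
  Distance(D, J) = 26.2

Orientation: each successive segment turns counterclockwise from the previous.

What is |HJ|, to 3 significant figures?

39.1

∠PLD = 39.8° gives LD at -165° from the x-axis; with |LD| = 23.7, D = (-11.1, -17.0). ∠LDJ = 71.4° gives DJ at -56.6° from the x-axis; with |DJ| = 26.2, J = (3.35, -38.9). Then |HJ| = |J − H| = 39.1.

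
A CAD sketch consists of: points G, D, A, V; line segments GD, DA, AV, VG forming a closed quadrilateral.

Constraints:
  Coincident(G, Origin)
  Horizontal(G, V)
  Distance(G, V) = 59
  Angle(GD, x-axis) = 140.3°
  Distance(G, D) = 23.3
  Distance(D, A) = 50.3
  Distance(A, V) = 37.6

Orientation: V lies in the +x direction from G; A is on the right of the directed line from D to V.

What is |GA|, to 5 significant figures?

27.217

Checks: GD at 140.3° ✓; |DA| = 50.30 ✓; |AV| = 37.60 ✓.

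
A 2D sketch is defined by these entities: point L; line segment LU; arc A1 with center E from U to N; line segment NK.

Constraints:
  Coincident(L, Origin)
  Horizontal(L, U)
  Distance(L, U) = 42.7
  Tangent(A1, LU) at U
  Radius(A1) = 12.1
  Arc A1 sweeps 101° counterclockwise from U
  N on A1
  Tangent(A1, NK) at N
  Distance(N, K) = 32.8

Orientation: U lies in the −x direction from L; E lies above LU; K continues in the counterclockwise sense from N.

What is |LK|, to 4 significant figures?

59.56

L is at the origin; LU is horizontal with |LU| = 42.7 and U on the −x side, so U = (-42.70, 0.000). The tangent condition forces EU to be normal to LU, so E = U + (0, 12.1) = (-42.70, 12.10). On A1, U sits at bearing -90° from E; a 101° counterclockwise sweep puts N at bearing 11°, so N = E + 12.1·(cos 11°, sin 11°) = (-30.82, 14.41). Tangency of A1 to NK means the radius EN is perpendicular to NK, so NK runs along (−sin 11°, cos 11°); with |NK| = 32.8, K = (-37.08, 46.61). Then |LK| = |K − L| = 59.56.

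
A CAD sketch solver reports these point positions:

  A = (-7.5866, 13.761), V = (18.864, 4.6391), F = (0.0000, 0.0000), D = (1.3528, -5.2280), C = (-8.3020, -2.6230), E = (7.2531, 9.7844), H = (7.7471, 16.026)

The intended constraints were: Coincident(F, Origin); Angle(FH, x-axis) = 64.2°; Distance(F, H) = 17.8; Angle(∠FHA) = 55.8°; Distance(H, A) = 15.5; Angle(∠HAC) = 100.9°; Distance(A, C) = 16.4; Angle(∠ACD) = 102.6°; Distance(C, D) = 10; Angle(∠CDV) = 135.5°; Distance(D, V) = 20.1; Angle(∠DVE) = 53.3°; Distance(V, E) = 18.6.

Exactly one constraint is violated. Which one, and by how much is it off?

Distance(V, E) = 18.6 — off by 5.90.

F = (0.00, 0.00) ✓; FH at 64.20° ✓; |FH| = 17.80 ✓; ∠FHA = 55.80° ✓; |HA| = 15.50 ✓; ∠HAC = 100.9° ✓; |AC| = 16.40 ✓; ∠ACD = 102.6° ✓; |CD| = 10.00 ✓; ∠CDV = 135.5° ✓; |DV| = 20.10 ✓; ∠DVE = 53.30° ✓; |VE| = 12.70 ✗.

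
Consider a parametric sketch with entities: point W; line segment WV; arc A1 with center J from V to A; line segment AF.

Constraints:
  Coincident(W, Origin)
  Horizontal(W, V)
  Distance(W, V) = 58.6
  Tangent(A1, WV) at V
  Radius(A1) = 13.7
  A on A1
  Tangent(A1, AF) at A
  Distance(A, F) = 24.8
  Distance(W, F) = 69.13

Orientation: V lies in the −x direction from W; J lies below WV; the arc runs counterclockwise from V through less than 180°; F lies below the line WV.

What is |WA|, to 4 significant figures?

72.99

W is at the origin; WV is horizontal with |WV| = 58.6 and V on the −x side, so V = (-58.60, 0.000). The tangent condition forces JV to be normal to WV, so J = V + (0, -13.7) = (-58.60, -13.70). Since JA ⟂ AF (tangency), |JF| = √(13.7² + 24.8²) = 28.33 regardless of where A sits on A1. So F lies on both circle(W, 69.13) and circle(J, 28.33); the below-WV intersection is F = (-55.05, -41.81). A is the foot of the tangent from F: A = (-69.67, -21.77).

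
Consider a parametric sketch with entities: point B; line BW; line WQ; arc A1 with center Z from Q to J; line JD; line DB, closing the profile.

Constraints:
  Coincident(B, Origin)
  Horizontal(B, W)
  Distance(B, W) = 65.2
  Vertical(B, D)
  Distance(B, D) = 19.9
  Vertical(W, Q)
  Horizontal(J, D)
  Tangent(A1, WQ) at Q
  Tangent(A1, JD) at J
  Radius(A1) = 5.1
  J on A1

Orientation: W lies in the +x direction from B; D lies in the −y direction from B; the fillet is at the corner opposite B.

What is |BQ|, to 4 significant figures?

66.86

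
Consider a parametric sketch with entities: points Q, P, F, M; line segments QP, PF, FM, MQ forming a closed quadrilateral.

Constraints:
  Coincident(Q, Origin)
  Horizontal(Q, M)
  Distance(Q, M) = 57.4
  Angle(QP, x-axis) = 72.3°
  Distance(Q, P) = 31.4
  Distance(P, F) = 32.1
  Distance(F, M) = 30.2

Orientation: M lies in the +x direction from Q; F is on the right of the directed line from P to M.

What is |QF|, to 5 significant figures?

27.560

Checks: |PF| = 32.10 ✓; |FM| = 30.20 ✓.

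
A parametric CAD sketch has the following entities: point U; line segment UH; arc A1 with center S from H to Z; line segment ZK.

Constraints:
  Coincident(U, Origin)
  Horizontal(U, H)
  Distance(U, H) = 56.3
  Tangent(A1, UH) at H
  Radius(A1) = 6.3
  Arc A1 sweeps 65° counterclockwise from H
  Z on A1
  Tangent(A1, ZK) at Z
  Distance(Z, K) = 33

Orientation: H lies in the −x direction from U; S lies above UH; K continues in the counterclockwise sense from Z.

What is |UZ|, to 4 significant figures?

50.72

U is at the origin; UH is horizontal with |UH| = 56.3 and H on the −x side, so H = (-56.30, 0.000). A1 meets UH tangentially, so SH is at right angles to UH, so S = H + (0, 6.3) = (-56.30, 6.300). On A1, H sits at bearing -90° from S; a 65° counterclockwise sweep puts Z at bearing -25°, so Z = S + 6.3·(cos -25°, sin -25°) = (-50.59, 3.638). Then |UZ| = |Z − U| = 50.72.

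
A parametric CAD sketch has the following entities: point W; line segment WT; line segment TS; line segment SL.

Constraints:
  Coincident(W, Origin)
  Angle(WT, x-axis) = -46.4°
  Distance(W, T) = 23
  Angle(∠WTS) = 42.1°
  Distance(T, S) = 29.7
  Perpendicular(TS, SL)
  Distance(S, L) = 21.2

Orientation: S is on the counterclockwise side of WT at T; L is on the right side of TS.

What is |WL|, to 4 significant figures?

38.74

∠WTS = 42.1°, so TS runs at -46.4° + (180° − 42.1°) = 91.50° from the x-axis; with |TS| = 29.7, S = T + 29.7·(cos 91.50°, sin 91.50°) = (15.08, 13.03). TS ⟂ SL; with |SL| = 21.2 on the right of TS, L = S + 21.2·(0.9997, 0.02618) = (36.28, 13.59). Then |WL| = |L − W| = 38.74.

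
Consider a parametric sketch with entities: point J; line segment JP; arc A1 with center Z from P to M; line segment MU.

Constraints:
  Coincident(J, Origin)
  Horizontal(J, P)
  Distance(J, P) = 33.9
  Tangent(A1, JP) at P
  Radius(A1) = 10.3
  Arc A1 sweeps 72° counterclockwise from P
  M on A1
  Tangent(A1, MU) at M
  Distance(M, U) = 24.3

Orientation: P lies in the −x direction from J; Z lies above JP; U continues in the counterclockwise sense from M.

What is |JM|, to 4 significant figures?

25.13

J is at the origin; J and P share the same y with |JP| = 33.9 and P on the −x side, so P = (-33.90, 0.000). Tangency of A1 to JP means the radius ZP is perpendicular to JP, so Z = P + (0, 10.3) = (-33.90, 10.30). On A1, P sits at bearing -90° from Z; a 72° counterclockwise sweep puts M at bearing -18°, so M = Z + 10.3·(cos -18°, sin -18°) = (-24.10, 7.117). Then |JM| = |M − J| = 25.13.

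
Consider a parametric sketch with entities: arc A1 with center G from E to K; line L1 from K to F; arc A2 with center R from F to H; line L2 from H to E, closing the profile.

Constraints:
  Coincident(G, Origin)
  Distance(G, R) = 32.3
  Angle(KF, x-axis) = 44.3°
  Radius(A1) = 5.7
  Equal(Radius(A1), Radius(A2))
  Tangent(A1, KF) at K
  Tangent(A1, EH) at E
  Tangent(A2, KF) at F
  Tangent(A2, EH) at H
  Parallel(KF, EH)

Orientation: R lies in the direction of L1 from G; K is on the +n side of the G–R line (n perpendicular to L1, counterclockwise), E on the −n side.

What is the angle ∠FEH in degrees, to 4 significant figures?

19.44°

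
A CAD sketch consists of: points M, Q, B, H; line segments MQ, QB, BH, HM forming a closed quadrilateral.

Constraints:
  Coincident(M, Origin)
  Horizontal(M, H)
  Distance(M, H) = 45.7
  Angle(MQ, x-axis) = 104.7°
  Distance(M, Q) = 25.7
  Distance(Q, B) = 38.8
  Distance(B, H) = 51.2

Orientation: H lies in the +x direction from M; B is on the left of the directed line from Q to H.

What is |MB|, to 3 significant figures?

53.4

M is at the origin; M and H share the same y with |MH| = 45.7 and H in +x, so H = (45.7, 0). MQ runs at 104.7° with |MQ| = 25.7, so Q = (-6.52, 24.9). B is determined by |QB| = 38.8 and |BH| = 51.2 together: it lies at the intersection of circle(Q, 38.8) and circle(H, 51.2). With |QH| = 57.8, the foot of the radical line on QH is 19.3 from Q and the perpendicular offset is √(38.8² − 19.3²) = 33.7. Taking the left-of-QH solution: B = (25.4, 47.0).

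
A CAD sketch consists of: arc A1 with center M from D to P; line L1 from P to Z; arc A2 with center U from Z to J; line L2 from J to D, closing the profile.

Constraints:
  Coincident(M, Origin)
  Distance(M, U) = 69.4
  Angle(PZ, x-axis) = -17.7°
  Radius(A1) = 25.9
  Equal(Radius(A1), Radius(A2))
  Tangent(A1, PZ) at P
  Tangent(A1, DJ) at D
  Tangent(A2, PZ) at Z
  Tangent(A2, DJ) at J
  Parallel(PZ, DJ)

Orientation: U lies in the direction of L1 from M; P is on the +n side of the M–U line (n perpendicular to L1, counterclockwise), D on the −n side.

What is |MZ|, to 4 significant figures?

74.08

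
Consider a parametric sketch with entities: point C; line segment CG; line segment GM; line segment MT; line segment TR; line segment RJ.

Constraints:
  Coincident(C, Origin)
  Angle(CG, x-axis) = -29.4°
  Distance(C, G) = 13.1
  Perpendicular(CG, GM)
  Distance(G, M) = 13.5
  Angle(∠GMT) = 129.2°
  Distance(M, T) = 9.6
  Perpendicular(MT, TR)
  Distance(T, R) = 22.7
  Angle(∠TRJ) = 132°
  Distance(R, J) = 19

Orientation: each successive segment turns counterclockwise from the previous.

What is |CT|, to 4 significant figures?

20.37

C is at the origin; CG runs at -29.4° with length 13.1, so G = (11.41, -6.431). CG is perpendicular to GM, so GM runs at 60.60°; with |GM| = 13.5, M = (18.04, 5.331). ∠GMT = 129.2° gives MT at 111.4° from the x-axis; with |MT| = 9.6, T = (14.54, 14.27). Then |CT| = |T − C| = 20.37.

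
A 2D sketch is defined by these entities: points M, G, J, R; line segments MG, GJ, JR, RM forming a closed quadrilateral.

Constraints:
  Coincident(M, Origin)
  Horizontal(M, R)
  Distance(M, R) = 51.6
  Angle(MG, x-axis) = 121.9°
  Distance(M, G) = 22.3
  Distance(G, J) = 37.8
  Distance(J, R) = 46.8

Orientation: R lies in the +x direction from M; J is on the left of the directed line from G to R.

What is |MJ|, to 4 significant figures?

42.25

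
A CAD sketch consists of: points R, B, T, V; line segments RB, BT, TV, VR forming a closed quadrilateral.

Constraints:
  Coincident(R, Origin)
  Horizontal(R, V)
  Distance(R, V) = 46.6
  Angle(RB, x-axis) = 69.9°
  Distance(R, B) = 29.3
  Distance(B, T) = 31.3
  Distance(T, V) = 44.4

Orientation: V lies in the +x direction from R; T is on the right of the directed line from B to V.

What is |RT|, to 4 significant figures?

3.618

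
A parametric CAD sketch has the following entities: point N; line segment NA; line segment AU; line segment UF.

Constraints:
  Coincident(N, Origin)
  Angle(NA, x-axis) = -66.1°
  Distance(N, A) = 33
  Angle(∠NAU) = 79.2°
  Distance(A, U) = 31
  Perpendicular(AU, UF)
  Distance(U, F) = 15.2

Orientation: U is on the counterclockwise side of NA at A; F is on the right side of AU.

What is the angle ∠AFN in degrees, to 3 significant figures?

36.4°

N is at the origin; NA runs at -66.1° with length 33.0, so A = 33.0·(cos -66.1°, sin -66.1°) = (13.4, -30.2). ∠NAU = 79.2°, so AU runs at -66.1° + (180° − 79.2°) = 34.7° from the x-axis; with |AU| = 31.0, U = A + 31.0·(cos 34.7°, sin 34.7°) = (38.9, -12.5). AU ⟂ UF; with |UF| = 15.2 on the right of AU, F = U + 15.2·(0.569, -0.822) = (47.5, -25.0). Then cos ∠AFN = FA·FN / (|FA||FN|), giving 36.4°.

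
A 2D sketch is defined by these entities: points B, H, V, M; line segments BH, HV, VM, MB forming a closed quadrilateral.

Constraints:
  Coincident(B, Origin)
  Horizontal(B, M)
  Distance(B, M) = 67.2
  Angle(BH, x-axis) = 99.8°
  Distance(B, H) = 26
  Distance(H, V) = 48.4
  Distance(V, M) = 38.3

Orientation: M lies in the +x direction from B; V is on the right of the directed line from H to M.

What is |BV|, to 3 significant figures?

31.1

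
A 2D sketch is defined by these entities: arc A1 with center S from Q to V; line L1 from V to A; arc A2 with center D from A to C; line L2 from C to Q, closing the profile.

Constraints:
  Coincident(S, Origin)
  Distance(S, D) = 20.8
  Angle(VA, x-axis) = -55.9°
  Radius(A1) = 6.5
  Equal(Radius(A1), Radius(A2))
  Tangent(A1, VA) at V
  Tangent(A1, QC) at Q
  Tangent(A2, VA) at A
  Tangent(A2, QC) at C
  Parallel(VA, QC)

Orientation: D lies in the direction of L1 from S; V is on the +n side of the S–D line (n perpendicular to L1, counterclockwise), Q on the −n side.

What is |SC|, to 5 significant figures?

21.792

The slot axis is L1's direction at -55.9°, so u = (cos -55.9°, sin -55.9°) = (0.56064, -0.82806) and n = (−sin -55.9°, cos -55.9°) = (0.82806, 0.56064). S is at the origin and D lies 20.8 along u from S, so D = 20.8·u = (11.661, -17.224). Tangency of A1 to both parallel lines with radius 6.5 puts V and Q at S ± 6.5·n: V = (5.3824, 3.6442), Q = (-5.3824, -3.6442). Equal radii place A and C the same way about D: A = D + 6.5·n = (17.044, -13.580), C = D − 6.5·n = (6.2789, -20.868). Then |SC| = |C − S| = 21.792.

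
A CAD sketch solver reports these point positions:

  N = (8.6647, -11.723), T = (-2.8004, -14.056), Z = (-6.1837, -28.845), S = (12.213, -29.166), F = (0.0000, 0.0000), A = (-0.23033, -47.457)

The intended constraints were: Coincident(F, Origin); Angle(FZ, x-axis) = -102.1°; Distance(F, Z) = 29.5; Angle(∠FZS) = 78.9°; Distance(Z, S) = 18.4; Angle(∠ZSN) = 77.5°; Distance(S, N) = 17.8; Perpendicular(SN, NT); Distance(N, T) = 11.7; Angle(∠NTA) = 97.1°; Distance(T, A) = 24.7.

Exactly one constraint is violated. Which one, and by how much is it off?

Distance(T, A) = 24.7 — off by 8.80.

F = (0.00, 0.00) ✓; FZ at -102.1° ✓; |FZ| = 29.50 ✓; ∠FZS = 78.90° ✓; |ZS| = 18.40 ✓; ∠ZSN = 77.50° ✓; |SN| = 17.80 ✓; ∠(SN, NT) = 90.00° ✓; |NT| = 11.70 ✓; ∠NTA = 97.10° ✓; |TA| = 33.50 ✗.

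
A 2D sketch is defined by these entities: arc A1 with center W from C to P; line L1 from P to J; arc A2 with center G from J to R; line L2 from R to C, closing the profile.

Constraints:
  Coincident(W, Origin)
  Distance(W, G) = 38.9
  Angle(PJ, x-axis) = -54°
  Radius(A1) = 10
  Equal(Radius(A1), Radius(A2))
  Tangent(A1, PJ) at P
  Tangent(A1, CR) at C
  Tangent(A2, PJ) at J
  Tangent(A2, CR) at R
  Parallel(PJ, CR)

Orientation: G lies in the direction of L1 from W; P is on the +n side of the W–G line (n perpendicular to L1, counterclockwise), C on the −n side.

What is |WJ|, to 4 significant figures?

40.16

The slot axis is L1's direction at -54.0°, so u = (cos -54.0°, sin -54.0°) = (0.5878, -0.8090) and n = (−sin -54.0°, cos -54.0°) = (0.8090, 0.5878). W is at the origin and G lies 38.9 along u from W, so G = 38.9·u = (22.86, -31.47). Tangency of A1 to both parallel lines with radius 10.0 puts P and C at W ± 10.0·n: P = (8.090, 5.878), C = (-8.090, -5.878). Equal radii place J and R the same way about G: J = G + 10.0·n = (30.96, -25.59), R = G − 10.0·n = (14.77, -37.35). Then |WJ| = |J − W| = 40.16.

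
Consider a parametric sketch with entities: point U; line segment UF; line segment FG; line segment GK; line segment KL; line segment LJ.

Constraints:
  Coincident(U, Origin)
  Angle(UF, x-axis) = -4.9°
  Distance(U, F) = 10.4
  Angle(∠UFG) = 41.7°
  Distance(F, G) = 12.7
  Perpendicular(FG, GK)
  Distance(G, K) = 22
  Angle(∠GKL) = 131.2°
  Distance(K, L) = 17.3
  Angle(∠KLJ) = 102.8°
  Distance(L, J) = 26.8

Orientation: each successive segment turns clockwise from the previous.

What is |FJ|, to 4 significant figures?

28.20

∠GKL = 131.2° gives KL at 78.00° from the x-axis; with |KL| = 17.3, L = (-9.389, 26.04). ∠KLJ = 102.8° gives LJ at 0.8000° from the x-axis; with |LJ| = 26.8, J = (17.41, 26.42). Then |FJ| = |J − F| = 28.20.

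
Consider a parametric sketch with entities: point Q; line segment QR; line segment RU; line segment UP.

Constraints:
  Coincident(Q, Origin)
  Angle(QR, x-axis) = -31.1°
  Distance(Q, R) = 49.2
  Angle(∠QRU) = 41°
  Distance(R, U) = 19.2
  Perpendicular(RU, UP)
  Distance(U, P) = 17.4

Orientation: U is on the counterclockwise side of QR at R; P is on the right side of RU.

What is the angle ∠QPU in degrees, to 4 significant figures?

19.85°

Q is at the origin; QR runs at -31.1° with length 49.2, so R = 49.2·(cos -31.1°, sin -31.1°) = (42.13, -25.41). ∠QRU = 41.0°, so RU runs at -31.1° + (180° − 41.0°) = 107.9° from the x-axis; with |RU| = 19.2, U = R + 19.2·(cos 107.9°, sin 107.9°) = (36.23, -7.143). The perpendicularity gives UP at right angles to RU; with |UP| = 17.4 on the right of RU, P = U + 17.4·(0.9516, 0.3074) = (52.78, -1.795). Then cos ∠QPU = PQ·PU / (|PQ||PU|), giving 19.85°.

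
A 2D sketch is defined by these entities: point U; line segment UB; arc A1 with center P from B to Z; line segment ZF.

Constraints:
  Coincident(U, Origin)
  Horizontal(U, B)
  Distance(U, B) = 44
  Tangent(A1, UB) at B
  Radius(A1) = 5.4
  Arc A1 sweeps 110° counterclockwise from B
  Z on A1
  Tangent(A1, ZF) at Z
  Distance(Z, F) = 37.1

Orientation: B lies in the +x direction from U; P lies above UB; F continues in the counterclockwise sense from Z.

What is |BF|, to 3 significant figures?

42.8

U is at the origin; UB is horizontal with |UB| = 44.0 and B on the +x side, so B = (44.0, 0.00). A1 meets UB tangentially, so PB is at right angles to UB, so P = B + (0, 5.4) = (44.0, 5.40). On A1, B sits at bearing -90° from P; a 110° counterclockwise sweep puts Z at bearing 20°, so Z = P + 5.4·(cos 20°, sin 20°) = (49.1, 7.25). The tangent condition forces PZ to be normal to ZF, so ZF runs along (−sin 20°, cos 20°); with |ZF| = 37.1, F = (36.4, 42.1). Then |BF| = |F − B| = 42.8.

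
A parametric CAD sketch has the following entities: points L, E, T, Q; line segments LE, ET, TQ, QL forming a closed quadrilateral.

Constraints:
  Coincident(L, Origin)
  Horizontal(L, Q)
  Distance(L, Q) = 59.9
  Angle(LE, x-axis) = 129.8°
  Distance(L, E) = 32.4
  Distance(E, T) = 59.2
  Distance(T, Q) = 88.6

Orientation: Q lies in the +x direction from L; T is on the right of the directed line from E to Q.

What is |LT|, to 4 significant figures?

40.64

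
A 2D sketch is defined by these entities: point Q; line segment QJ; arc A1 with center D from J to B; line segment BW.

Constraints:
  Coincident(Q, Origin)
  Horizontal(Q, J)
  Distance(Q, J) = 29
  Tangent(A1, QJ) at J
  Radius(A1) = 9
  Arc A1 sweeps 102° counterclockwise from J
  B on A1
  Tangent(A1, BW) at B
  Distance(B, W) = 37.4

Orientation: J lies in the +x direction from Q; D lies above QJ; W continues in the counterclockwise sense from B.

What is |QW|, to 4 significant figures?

56.16

Q is at the origin; QJ is horizontal with |QJ| = 29.0 and J on the +x side, so J = (29.00, 0.000). Tangency of A1 to QJ means the radius DJ is perpendicular to QJ, so D = J + (0, 9) = (29.00, 9.000). On A1, J sits at bearing -90° from D; a 102° counterclockwise sweep puts B at bearing 12°, so B = D + 9.0·(cos 12°, sin 12°) = (37.80, 10.87). Tangency of A1 to BW means the radius DB is perpendicular to BW, so BW runs along (−sin 12°, cos 12°); with |BW| = 37.4, W = (30.03, 47.45). Then |QW| = |W − Q| = 56.16.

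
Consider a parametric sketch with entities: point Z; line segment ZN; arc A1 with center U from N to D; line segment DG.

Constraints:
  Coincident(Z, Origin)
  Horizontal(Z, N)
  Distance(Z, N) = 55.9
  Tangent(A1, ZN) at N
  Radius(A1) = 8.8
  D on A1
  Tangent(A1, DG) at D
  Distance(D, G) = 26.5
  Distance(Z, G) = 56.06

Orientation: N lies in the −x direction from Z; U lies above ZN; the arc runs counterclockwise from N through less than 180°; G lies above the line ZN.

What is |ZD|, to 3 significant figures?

47.8

Z is at the origin; ZN is horizontal with |ZN| = 55.9 and N on the −x side, so N = (-55.9, 0.00). The tangent condition forces UN to be normal to ZN, so U = N + (0, 8.8) = (-55.9, 8.80). Since UD ⟂ DG (tangency), |UG| = √(8.8² + 26.5²) = 27.9 regardless of where D sits on A1. So G lies on both circle(Z, 56.06) and circle(U, 27.9); the above-ZN intersection is G = (-44.4, 34.2). D is the foot of the tangent from G: D = (-47.1, 7.88).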